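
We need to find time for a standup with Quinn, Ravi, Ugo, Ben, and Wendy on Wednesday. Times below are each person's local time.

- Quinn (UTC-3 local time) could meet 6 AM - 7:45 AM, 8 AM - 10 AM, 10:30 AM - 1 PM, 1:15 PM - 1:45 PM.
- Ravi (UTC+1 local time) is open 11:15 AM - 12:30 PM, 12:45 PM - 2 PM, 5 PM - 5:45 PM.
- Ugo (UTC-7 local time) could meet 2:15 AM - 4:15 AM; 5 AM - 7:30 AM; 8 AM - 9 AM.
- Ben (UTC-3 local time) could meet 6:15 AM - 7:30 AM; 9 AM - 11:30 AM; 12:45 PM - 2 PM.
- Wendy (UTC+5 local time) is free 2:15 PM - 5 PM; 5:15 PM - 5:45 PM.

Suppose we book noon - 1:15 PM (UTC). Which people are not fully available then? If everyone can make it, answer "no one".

Quinn, Ravi, Wendy

Quinn in UTC: 09:00-10:45, 11:00-13:00, 13:30-16:00, 16:15-16:45 (add 3h to convert from UTC-3).
Ravi in UTC: 10:15-11:30, 11:45-13:00, 16:00-16:45 (subtract 1h to convert from UTC+1).
Ugo in UTC: 09:15-11:15, 12:00-14:30, 15:00-16:00 (add 7h to convert from UTC-7).
Ben in UTC: 09:15-10:30, 12:00-14:30, 15:45-17:00 (add 3h to convert from UTC-3).
Wendy in UTC: 09:15-12:00, 12:15-12:45 (subtract 5h to convert from UTC+5).
Quinn: not fully free for 12:00-13:15. Ravi: not fully free for 12:00-13:15. Ugo: free for 12:00-13:15. Ben: free for 12:00-13:15. Wendy: not fully free for 12:00-13:15.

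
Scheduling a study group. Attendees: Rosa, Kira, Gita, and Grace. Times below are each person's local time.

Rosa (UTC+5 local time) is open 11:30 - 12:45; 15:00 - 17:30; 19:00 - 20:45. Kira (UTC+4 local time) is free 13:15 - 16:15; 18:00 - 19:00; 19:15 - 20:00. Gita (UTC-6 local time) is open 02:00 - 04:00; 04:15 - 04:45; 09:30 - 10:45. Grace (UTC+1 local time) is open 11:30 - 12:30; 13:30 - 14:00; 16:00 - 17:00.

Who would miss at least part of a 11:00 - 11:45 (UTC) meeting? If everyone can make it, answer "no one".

Gita, Grace

Rosa in UTC: 06:30-07:45, 10:00-12:30, 14:00-15:45 (subtract 5h to convert from UTC+5).
Kira in UTC: 09:15-12:15, 14:00-15:00, 15:15-16:00 (subtract 4h to convert from UTC+4).
Gita in UTC: 08:00-10:00, 10:15-10:45, 15:30-16:45 (add 6h to convert from UTC-6).
Grace in UTC: 10:30-11:30, 12:30-13:00, 15:00-16:00 (subtract 1h to convert from UTC+1).
Rosa: free for 11:00-11:45. Kira: free for 11:00-11:45. Gita: not fully free for 11:00-11:45. Grace: not fully free for 11:00-11:45.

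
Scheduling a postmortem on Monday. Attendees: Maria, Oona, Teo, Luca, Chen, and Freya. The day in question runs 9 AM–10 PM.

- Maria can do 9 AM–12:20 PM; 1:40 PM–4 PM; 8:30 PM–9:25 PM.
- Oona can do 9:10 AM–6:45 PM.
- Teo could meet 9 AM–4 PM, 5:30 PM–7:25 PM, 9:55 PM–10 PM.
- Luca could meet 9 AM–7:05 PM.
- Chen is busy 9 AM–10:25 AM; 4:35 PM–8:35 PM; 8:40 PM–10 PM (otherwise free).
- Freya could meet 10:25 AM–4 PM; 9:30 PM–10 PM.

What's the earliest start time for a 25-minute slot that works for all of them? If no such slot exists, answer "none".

10:25

Maria free: 09:00-12:20, 13:40-16:00, 20:30-21:25.
Oona free: 09:10-18:45.
Teo free: 09:00-16:00, 17:30-19:25, 21:55-22:00.
Luca free: 09:00-19:05.
Chen free: 10:25-16:35, 20:35-20:40 (invert busy blocks within the working day).
Freya free: 10:25-16:00, 21:30-22:00.
Maria ∩ Oona: 09:10-12:20, 13:40-16:00.
Maria ∩ Oona ∩ Teo: 09:10-12:20, 13:40-16:00.
Maria ∩ Oona ∩ Teo ∩ Luca: 09:10-12:20, 13:40-16:00.
Maria ∩ Oona ∩ Teo ∩ Luca ∩ Chen: 10:25-12:20, 13:40-16:00.
Maria ∩ Oona ∩ Teo ∩ Luca ∩ Chen ∩ Freya: 10:25-12:20, 13:40-16:00.
Those are the intersection windows.
The first common window of at least 25 minutes is 10:25-12:20, so the earliest start is 10:25.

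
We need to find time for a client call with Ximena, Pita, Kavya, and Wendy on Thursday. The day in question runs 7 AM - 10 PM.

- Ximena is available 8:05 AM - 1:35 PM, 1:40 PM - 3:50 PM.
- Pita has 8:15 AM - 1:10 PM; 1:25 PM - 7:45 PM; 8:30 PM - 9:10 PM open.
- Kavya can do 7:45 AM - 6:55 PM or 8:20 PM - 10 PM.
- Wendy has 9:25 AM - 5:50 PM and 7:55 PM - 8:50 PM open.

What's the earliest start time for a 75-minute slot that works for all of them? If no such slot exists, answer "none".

Ximena ∩ Pita: 08:15-13:10, 13:25-13:35, 13:40-15:50.
Ximena ∩ Pita ∩ Kavya: 08:15-13:10, 13:25-13:35, 13:40-15:50.
Ximena ∩ Pita ∩ Kavya ∩ Wendy: 09:25-13:10, 13:25-13:35, 13:40-15:50.
The first common window of at least 75 minutes is 09:25-13:10, so the earliest start is 09:25.

09:25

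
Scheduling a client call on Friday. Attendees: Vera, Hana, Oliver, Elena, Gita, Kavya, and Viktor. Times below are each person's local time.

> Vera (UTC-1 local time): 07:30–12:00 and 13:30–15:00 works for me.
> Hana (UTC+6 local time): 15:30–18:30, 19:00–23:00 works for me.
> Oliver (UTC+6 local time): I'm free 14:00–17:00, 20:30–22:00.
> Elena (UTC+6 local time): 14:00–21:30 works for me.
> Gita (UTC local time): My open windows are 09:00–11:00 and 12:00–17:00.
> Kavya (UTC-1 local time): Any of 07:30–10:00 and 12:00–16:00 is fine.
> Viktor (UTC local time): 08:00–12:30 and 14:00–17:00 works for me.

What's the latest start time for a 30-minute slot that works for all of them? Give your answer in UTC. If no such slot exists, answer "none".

15:00

Vera in UTC: 08:30-13:00, 14:30-16:00 (add 1h to convert from UTC-1).
Hana in UTC: 09:30-12:30, 13:00-17:00 (subtract 6h to convert from UTC+6).
Oliver in UTC: 08:00-11:00, 14:30-16:00 (subtract 6h to convert from UTC+6).
Elena in UTC: 08:00-15:30 (subtract 6h to convert from UTC+6).
Gita in UTC: 09:00-11:00, 12:00-17:00.
Kavya in UTC: 08:30-11:00, 13:00-17:00 (add 1h to convert from UTC-1).
Viktor in UTC: 08:00-12:30, 14:00-17:00.
Vera ∩ Hana: 09:30-12:30, 14:30-16:00.
Vera ∩ Hana ∩ Oliver: 09:30-11:00, 14:30-16:00.
Vera ∩ Hana ∩ Oliver ∩ Elena: 09:30-11:00, 14:30-15:30.
Vera ∩ Hana ∩ Oliver ∩ Elena ∩ Gita: 09:30-11:00, 14:30-15:30.
Vera ∩ Hana ∩ Oliver ∩ Elena ∩ Gita ∩ Kavya: 09:30-11:00, 14:30-15:30.
Vera ∩ Hana ∩ Oliver ∩ Elena ∩ Gita ∩ Kavya ∩ Viktor: 09:30-11:00, 14:30-15:30.
So the common availability across everyone is 09:30-11:00, 14:30-15:30.
The last common window of at least 30 minutes is 14:30-15:30; a 30-minute meeting can start as late as 15:00 and still end by 15:30.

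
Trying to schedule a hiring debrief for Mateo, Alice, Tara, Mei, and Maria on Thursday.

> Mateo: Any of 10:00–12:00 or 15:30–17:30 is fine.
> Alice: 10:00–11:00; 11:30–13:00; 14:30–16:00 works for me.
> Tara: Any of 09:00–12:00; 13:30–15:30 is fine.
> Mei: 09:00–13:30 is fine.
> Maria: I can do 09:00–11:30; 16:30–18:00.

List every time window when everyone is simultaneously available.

Mateo ∩ Alice: 10:00-11:00, 11:30-12:00, 15:30-16:00.
Mateo ∩ Alice ∩ Tara: 10:00-11:00, 11:30-12:00.
Mateo ∩ Alice ∩ Tara ∩ Mei: 10:00-11:00, 11:30-12:00.
Mateo ∩ Alice ∩ Tara ∩ Mei ∩ Maria: 10:00-11:00.

10:00-11:00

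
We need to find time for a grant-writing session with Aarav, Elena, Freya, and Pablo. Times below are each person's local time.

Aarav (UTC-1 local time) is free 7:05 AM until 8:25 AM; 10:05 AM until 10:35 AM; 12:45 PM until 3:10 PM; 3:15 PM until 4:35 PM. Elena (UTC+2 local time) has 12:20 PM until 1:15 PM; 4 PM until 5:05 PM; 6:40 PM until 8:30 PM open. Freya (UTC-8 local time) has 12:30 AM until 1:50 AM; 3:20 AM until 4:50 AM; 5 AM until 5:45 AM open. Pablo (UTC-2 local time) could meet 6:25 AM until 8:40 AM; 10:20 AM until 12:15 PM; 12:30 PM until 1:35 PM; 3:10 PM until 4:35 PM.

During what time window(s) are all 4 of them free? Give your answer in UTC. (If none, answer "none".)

Aarav in UTC: 08:05-09:25, 11:05-11:35, 13:45-16:10, 16:15-17:35 (add 1h to convert from UTC-1).
Elena in UTC: 10:20-11:15, 14:00-15:05, 16:40-18:30 (subtract 2h to convert from UTC+2).
Freya in UTC: 08:30-09:50, 11:20-12:50, 13:00-13:45 (add 8h to convert from UTC-8).
Pablo in UTC: 08:25-10:40, 12:20-14:15, 14:30-15:35, 17:10-18:35 (add 2h to convert from UTC-2).
Aarav ∩ Elena: 11:05-11:15, 14:00-15:05, 16:40-17:35.
Aarav ∩ Elena ∩ Freya: ∅.
Aarav ∩ Elena ∩ Freya ∩ Pablo: ∅.
There is no time when everyone is free.

none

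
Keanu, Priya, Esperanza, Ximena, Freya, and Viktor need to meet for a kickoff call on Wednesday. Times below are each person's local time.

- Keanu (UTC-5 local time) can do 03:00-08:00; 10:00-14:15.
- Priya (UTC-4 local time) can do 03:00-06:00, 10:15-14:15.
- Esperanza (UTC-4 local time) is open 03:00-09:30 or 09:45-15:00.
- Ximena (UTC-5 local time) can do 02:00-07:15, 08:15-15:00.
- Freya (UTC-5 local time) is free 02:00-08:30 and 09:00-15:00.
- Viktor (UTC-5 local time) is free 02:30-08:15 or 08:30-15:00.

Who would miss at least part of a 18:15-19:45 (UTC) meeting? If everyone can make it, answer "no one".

Keanu in UTC: 08:00-13:00, 15:00-19:15 (add 5h to convert from UTC-5).
Priya in UTC: 07:00-10:00, 14:15-18:15 (add 4h to convert from UTC-4).
Esperanza in UTC: 07:00-13:30, 13:45-19:00 (add 4h to convert from UTC-4).
Ximena in UTC: 07:00-12:15, 13:15-20:00 (add 5h to convert from UTC-5).
Freya in UTC: 07:00-13:30, 14:00-20:00 (add 5h to convert from UTC-5).
Viktor in UTC: 07:30-13:15, 13:30-20:00 (add 5h to convert from UTC-5).
Keanu: not fully free for 18:15-19:45. Priya: not fully free for 18:15-19:45. Esperanza: not fully free for 18:15-19:45. Ximena: free for 18:15-19:45. Freya: free for 18:15-19:45. Viktor: free for 18:15-19:45.

Esperanza, Keanu, Priya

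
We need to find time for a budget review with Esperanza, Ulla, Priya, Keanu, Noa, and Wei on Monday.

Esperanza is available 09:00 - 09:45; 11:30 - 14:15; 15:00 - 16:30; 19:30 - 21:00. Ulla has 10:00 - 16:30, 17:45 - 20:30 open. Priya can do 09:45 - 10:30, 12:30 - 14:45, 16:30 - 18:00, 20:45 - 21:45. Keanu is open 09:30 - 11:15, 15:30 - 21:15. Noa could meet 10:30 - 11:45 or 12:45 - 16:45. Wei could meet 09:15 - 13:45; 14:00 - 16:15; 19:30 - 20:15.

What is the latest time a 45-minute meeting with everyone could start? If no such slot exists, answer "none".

none

Esperanza ∩ Ulla: 11:30-14:15, 15:00-16:30, 19:30-20:30.
Esperanza ∩ Ulla ∩ Priya: 12:30-14:15.
Esperanza ∩ Ulla ∩ Priya ∩ Keanu: ∅.
Esperanza ∩ Ulla ∩ Priya ∩ Keanu ∩ Noa: ∅.
Esperanza ∩ Ulla ∩ Priya ∩ Keanu ∩ Noa ∩ Wei: ∅.
There is no time when everyone is free.
No common window is at least 45 minutes long.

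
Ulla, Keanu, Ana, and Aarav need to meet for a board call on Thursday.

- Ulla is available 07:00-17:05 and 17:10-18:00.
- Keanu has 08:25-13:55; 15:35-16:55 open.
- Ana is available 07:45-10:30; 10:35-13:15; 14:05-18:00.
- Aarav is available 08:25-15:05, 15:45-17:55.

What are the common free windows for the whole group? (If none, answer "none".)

Ulla ∩ Keanu: 08:25-13:55, 15:35-16:55.
Ulla ∩ Keanu ∩ Ana: 08:25-10:30, 10:35-13:15, 15:35-16:55.
Ulla ∩ Keanu ∩ Ana ∩ Aarav: 08:25-10:30, 10:35-13:15, 15:45-16:55.

08:25-10:30, 10:35-13:15, 15:45-16:55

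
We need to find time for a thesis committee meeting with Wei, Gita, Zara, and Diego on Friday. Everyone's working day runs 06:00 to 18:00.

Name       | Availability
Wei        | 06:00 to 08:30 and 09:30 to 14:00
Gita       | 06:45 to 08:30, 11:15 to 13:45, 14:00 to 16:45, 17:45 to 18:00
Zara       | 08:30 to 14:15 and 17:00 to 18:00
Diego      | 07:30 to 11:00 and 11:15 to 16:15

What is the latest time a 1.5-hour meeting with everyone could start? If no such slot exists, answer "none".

12:15

Wei ∩ Gita: 06:45-08:30, 11:15-13:45.
Wei ∩ Gita ∩ Zara: 11:15-13:45.
Wei ∩ Gita ∩ Zara ∩ Diego: 11:15-13:45.
So the common availability across everyone is 11:15-13:45.
The last common window of at least 90 minutes is 11:15-13:45; a 90-minute meeting can start as late as 12:15 and still end by 13:45.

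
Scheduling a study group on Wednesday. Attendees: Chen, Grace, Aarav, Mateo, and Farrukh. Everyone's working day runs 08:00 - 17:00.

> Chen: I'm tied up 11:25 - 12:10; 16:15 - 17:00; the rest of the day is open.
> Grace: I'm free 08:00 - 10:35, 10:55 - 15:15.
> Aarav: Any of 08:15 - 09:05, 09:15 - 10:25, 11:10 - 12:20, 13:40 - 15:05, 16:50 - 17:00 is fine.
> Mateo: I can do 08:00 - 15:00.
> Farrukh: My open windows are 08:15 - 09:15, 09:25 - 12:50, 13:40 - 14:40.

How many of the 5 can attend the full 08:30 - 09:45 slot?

3

Chen free: 08:00-11:25, 12:10-16:15 (invert busy blocks within the working day).
Grace free: 08:00-10:35, 10:55-15:15.
Aarav free: 08:15-09:05, 09:15-10:25, 11:10-12:20, 13:40-15:05, 16:50-17:00.
Mateo free: 08:00-15:00.
Farrukh free: 08:15-09:15, 09:25-12:50, 13:40-14:40.
Chen, Grace, and Mateo can make the full 08:30-09:45 slot — that's 3.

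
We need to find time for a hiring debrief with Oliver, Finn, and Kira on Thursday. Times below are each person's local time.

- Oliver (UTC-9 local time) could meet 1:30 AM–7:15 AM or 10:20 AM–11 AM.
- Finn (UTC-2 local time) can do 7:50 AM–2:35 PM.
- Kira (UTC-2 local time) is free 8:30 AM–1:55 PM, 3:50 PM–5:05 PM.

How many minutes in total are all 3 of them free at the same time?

325

Oliver in UTC: 10:30-16:15, 19:20-20:00 (add 9h to convert from UTC-9).
Finn in UTC: 09:50-16:35 (add 2h to convert from UTC-2).
Kira in UTC: 10:30-15:55, 17:50-19:05 (add 2h to convert from UTC-2).
Oliver ∩ Finn: 10:30-16:15.
Oliver ∩ Finn ∩ Kira: 10:30-15:55.
So the common availability across everyone is 10:30-15:55.
That's a single block of 325 minutes.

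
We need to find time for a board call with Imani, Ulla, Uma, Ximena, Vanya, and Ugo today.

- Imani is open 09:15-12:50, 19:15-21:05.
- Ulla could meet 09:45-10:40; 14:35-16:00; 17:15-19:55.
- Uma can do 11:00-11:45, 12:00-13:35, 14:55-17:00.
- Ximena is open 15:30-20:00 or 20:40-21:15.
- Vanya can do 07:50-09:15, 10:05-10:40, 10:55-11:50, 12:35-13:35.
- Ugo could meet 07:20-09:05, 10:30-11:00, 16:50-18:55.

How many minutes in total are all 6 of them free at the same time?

Imani ∩ Ulla: 09:45-10:40, 19:15-19:55.
Imani ∩ Ulla ∩ Uma: ∅.
Imani ∩ Ulla ∩ Uma ∩ Ximena: ∅.
Imani ∩ Ulla ∩ Uma ∩ Ximena ∩ Vanya: ∅.
Imani ∩ Ulla ∩ Uma ∩ Ximena ∩ Vanya ∩ Ugo: ∅.
There is no time when everyone is free.
There is no common window, so the total is 0 minutes.

0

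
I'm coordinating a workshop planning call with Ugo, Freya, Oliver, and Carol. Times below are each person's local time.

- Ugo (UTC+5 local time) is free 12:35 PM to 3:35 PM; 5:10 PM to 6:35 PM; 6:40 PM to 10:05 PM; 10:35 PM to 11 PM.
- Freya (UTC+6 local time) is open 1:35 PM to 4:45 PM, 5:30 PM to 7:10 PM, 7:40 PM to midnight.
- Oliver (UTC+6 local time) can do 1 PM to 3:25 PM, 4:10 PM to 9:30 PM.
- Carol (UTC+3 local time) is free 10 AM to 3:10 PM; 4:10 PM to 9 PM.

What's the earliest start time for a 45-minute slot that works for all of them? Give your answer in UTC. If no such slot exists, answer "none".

Ugo in UTC: 07:35-10:35, 12:10-13:35, 13:40-17:05, 17:35-18:00 (subtract 5h to convert from UTC+5).
Freya in UTC: 07:35-10:45, 11:30-13:10, 13:40-18:00 (subtract 6h to convert from UTC+6).
Oliver in UTC: 07:00-09:25, 10:10-15:30 (subtract 6h to convert from UTC+6).
Carol in UTC: 07:00-12:10, 13:10-18:00 (subtract 3h to convert from UTC+3).
Ugo ∩ Freya: 07:35-10:35, 12:10-13:10, 13:40-17:05, 17:35-18:00.
Ugo ∩ Freya ∩ Oliver: 07:35-09:25, 10:10-10:35, 12:10-13:10, 13:40-15:30.
Ugo ∩ Freya ∩ Oliver ∩ Carol: 07:35-09:25, 10:10-10:35, 13:40-15:30.
The first common window of at least 45 minutes is 07:35-09:25, so the earliest start is 07:35.

07:35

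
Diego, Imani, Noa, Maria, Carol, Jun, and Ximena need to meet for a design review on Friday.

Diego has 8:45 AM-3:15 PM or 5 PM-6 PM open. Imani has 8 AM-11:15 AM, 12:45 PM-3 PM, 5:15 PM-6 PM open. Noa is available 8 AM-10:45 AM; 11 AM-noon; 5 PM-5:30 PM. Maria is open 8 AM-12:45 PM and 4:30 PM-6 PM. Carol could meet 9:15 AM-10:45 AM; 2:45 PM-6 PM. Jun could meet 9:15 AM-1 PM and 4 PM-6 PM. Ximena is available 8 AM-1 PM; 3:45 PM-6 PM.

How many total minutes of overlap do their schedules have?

105

Diego ∩ Imani: 08:45-11:15, 12:45-15:00, 17:15-18:00.
Diego ∩ Imani ∩ Noa: 08:45-10:45, 11:00-11:15, 17:15-17:30.
Diego ∩ Imani ∩ Noa ∩ Maria: 08:45-10:45, 11:00-11:15, 17:15-17:30.
Diego ∩ Imani ∩ Noa ∩ Maria ∩ Carol: 09:15-10:45, 17:15-17:30.
Diego ∩ Imani ∩ Noa ∩ Maria ∩ Carol ∩ Jun: 09:15-10:45, 17:15-17:30.
Diego ∩ Imani ∩ Noa ∩ Maria ∩ Carol ∩ Jun ∩ Ximena: 09:15-10:45, 17:15-17:30.
Those are the intersection windows.
Summing the common windows: 90 + 15 = 105 minutes.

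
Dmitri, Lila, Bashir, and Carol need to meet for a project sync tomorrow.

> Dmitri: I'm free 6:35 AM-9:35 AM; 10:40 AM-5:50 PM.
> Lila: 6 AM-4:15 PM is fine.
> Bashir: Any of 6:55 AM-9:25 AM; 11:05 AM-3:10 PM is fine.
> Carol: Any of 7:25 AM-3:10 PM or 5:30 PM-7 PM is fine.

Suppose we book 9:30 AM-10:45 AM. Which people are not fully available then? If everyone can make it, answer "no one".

Bashir, Dmitri

Dmitri: not fully free for 09:30-10:45. Lila: free for 09:30-10:45. Bashir: not fully free for 09:30-10:45. Carol: free for 09:30-10:45.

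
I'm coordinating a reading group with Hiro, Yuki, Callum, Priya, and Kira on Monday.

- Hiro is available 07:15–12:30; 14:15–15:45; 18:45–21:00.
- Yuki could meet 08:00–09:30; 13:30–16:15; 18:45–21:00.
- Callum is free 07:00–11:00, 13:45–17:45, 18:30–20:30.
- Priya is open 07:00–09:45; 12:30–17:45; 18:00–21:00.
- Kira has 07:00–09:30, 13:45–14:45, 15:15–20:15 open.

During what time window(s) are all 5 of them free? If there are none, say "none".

08:00-09:30, 14:15-14:45, 15:15-15:45, 18:45-20:15

Hiro ∩ Yuki: 08:00-09:30, 14:15-15:45, 18:45-21:00.
Hiro ∩ Yuki ∩ Callum: 08:00-09:30, 14:15-15:45, 18:45-20:30.
Hiro ∩ Yuki ∩ Callum ∩ Priya: 08:00-09:30, 14:15-15:45, 18:45-20:30.
Hiro ∩ Yuki ∩ Callum ∩ Priya ∩ Kira: 08:00-09:30, 14:15-14:45, 15:15-15:45, 18:45-20:15.
Those are the intersection windows.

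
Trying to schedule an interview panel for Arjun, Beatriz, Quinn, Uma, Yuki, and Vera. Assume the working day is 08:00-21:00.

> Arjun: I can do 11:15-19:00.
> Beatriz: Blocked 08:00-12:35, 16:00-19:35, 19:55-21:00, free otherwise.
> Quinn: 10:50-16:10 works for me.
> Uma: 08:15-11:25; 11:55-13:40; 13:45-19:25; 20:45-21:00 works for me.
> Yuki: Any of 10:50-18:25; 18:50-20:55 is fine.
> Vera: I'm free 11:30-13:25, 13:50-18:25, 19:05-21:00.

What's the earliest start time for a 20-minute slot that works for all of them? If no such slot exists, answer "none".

Arjun free: 11:15-19:00.
Beatriz free: 12:35-16:00, 19:35-19:55 (invert busy blocks within the working day).
Quinn free: 10:50-16:10.
Uma free: 08:15-11:25, 11:55-13:40, 13:45-19:25, 20:45-21:00.
Yuki free: 10:50-18:25, 18:50-20:55.
Vera free: 11:30-13:25, 13:50-18:25, 19:05-21:00.
Arjun ∩ Beatriz: 12:35-16:00.
Arjun ∩ Beatriz ∩ Quinn: 12:35-16:00.
Arjun ∩ Beatriz ∩ Quinn ∩ Uma: 12:35-13:40, 13:45-16:00.
Arjun ∩ Beatriz ∩ Quinn ∩ Uma ∩ Yuki: 12:35-13:40, 13:45-16:00.
Arjun ∩ Beatriz ∩ Quinn ∩ Uma ∩ Yuki ∩ Vera: 12:35-13:25, 13:50-16:00.
So the common availability across everyone is 12:35-13:25, 13:50-16:00.
The first common window of at least 20 minutes is 12:35-13:25, so the earliest start is 12:35.

12:35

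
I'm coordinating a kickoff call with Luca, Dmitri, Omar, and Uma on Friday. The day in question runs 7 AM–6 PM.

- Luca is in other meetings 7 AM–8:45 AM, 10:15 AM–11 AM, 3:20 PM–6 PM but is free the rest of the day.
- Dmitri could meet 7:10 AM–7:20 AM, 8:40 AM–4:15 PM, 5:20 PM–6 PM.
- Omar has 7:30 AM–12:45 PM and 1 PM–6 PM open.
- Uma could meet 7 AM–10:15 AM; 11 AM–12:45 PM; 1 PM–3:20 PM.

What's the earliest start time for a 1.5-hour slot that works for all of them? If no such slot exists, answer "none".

Luca free: 08:45-10:15, 11:00-15:20 (invert busy blocks within the working day).
Dmitri free: 07:10-07:20, 08:40-16:15, 17:20-18:00.
Omar free: 07:30-12:45, 13:00-18:00.
Uma free: 07:00-10:15, 11:00-12:45, 13:00-15:20.
Luca ∩ Dmitri: 08:45-10:15, 11:00-15:20.
Luca ∩ Dmitri ∩ Omar: 08:45-10:15, 11:00-12:45, 13:00-15:20.
Luca ∩ Dmitri ∩ Omar ∩ Uma: 08:45-10:15, 11:00-12:45, 13:00-15:20.
The first common window of at least 90 minutes is 08:45-10:15, so the earliest start is 08:45.

08:45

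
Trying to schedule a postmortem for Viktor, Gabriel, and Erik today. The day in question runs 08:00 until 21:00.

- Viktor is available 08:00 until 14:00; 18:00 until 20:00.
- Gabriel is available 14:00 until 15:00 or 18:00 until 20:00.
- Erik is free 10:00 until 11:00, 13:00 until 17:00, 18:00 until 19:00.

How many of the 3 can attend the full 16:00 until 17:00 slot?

Erik can make the full 16:00-17:00 slot — that's 1.

1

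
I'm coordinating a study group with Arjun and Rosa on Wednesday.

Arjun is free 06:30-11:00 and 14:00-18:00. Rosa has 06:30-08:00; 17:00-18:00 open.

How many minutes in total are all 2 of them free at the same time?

Arjun ∩ Rosa: 06:30-08:00, 17:00-18:00.
So the common availability across everyone is 06:30-08:00, 17:00-18:00.
Summing the common windows: 90 + 60 = 150 minutes.

150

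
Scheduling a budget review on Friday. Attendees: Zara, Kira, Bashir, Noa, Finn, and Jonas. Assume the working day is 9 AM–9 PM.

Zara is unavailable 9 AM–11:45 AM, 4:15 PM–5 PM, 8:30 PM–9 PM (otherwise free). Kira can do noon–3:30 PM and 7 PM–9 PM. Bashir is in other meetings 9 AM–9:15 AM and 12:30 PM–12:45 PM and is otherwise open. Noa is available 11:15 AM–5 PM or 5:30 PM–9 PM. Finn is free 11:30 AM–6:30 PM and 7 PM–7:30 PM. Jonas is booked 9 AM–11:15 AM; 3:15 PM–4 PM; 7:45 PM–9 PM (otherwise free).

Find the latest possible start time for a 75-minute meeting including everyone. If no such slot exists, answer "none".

Zara free: 11:45-16:15, 17:00-20:30 (invert busy blocks within the working day).
Kira free: 12:00-15:30, 19:00-21:00.
Bashir free: 09:15-12:30, 12:45-21:00 (invert busy blocks within the working day).
Noa free: 11:15-17:00, 17:30-21:00.
Finn free: 11:30-18:30, 19:00-19:30.
Jonas free: 11:15-15:15, 16:00-19:45 (invert busy blocks within the working day).
Zara ∩ Kira: 12:00-15:30, 19:00-20:30.
Zara ∩ Kira ∩ Bashir: 12:00-12:30, 12:45-15:30, 19:00-20:30.
Zara ∩ Kira ∩ Bashir ∩ Noa: 12:00-12:30, 12:45-15:30, 19:00-20:30.
Zara ∩ Kira ∩ Bashir ∩ Noa ∩ Finn: 12:00-12:30, 12:45-15:30, 19:00-19:30.
Zara ∩ Kira ∩ Bashir ∩ Noa ∩ Finn ∩ Jonas: 12:00-12:30, 12:45-15:15, 19:00-19:30.
The last common window of at least 75 minutes is 12:45-15:15; a 75-minute meeting can start as late as 14:00 and still end by 15:15.

14:00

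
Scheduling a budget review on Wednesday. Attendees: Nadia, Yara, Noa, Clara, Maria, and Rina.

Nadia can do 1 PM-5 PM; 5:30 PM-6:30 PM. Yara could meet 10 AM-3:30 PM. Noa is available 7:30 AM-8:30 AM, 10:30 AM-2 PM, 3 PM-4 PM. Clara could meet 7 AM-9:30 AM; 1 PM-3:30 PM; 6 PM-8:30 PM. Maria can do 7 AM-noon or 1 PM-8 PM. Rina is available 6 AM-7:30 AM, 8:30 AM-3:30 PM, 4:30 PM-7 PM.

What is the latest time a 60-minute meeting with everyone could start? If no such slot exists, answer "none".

Nadia ∩ Yara: 13:00-15:30.
Nadia ∩ Yara ∩ Noa: 13:00-14:00, 15:00-15:30.
Nadia ∩ Yara ∩ Noa ∩ Clara: 13:00-14:00, 15:00-15:30.
Nadia ∩ Yara ∩ Noa ∩ Clara ∩ Maria: 13:00-14:00, 15:00-15:30.
Nadia ∩ Yara ∩ Noa ∩ Clara ∩ Maria ∩ Rina: 13:00-14:00, 15:00-15:30.
The last common window of at least 60 minutes is 13:00-14:00; a 60-minute meeting can start as late as 13:00 and still end by 14:00.

13:00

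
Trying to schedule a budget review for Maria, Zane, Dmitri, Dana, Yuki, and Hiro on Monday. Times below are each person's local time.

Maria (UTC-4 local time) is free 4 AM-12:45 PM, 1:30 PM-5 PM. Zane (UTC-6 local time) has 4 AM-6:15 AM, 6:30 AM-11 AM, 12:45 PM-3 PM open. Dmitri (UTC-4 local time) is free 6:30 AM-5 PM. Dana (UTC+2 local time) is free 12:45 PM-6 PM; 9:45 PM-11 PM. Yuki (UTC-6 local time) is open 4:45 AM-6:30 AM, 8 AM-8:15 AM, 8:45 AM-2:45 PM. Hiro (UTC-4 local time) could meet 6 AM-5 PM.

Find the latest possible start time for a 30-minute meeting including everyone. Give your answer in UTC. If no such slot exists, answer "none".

20:15

Maria in UTC: 08:00-16:45, 17:30-21:00 (add 4h to convert from UTC-4).
Zane in UTC: 10:00-12:15, 12:30-17:00, 18:45-21:00 (add 6h to convert from UTC-6).
Dmitri in UTC: 10:30-21:00 (add 4h to convert from UTC-4).
Dana in UTC: 10:45-16:00, 19:45-21:00 (subtract 2h to convert from UTC+2).
Yuki in UTC: 10:45-12:30, 14:00-14:15, 14:45-20:45 (add 6h to convert from UTC-6).
Hiro in UTC: 10:00-21:00 (add 4h to convert from UTC-4).
Maria ∩ Zane: 10:00-12:15, 12:30-16:45, 18:45-21:00.
Maria ∩ Zane ∩ Dmitri: 10:30-12:15, 12:30-16:45, 18:45-21:00.
Maria ∩ Zane ∩ Dmitri ∩ Dana: 10:45-12:15, 12:30-16:00, 19:45-21:00.
Maria ∩ Zane ∩ Dmitri ∩ Dana ∩ Yuki: 10:45-12:15, 14:00-14:15, 14:45-16:00, 19:45-20:45.
Maria ∩ Zane ∩ Dmitri ∩ Dana ∩ Yuki ∩ Hiro: 10:45-12:15, 14:00-14:15, 14:45-16:00, 19:45-20:45.
Those are the intersection windows.
The last common window of at least 30 minutes is 19:45-20:45; a 30-minute meeting can start as late as 20:15 and still end by 20:45.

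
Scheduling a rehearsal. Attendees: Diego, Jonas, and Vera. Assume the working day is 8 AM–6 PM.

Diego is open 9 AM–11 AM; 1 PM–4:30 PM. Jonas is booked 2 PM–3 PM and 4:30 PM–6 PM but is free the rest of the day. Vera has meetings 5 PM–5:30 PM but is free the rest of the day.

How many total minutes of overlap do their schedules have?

Diego free: 09:00-11:00, 13:00-16:30.
Jonas free: 08:00-14:00, 15:00-16:30 (invert busy blocks within the working day).
Vera free: 08:00-17:00, 17:30-18:00 (invert busy blocks within the working day).
Diego ∩ Jonas: 09:00-11:00, 13:00-14:00, 15:00-16:30.
Diego ∩ Jonas ∩ Vera: 09:00-11:00, 13:00-14:00, 15:00-16:30.
Summing the common windows: 120 + 60 + 90 = 270 minutes.

270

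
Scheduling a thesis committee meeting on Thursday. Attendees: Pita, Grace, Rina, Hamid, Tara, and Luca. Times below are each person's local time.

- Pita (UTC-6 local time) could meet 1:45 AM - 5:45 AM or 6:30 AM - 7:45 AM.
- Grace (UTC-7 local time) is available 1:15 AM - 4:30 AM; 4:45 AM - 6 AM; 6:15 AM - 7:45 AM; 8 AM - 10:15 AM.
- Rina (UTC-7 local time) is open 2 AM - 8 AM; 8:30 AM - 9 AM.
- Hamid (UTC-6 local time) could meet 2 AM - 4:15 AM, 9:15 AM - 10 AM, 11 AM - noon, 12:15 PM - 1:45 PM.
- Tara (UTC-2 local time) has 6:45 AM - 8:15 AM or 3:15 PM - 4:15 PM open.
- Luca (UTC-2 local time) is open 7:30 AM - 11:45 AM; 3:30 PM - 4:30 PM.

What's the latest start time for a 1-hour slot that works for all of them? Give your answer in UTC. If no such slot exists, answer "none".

Pita in UTC: 07:45-11:45, 12:30-13:45 (add 6h to convert from UTC-6).
Grace in UTC: 08:15-11:30, 11:45-13:00, 13:15-14:45, 15:00-17:15 (add 7h to convert from UTC-7).
Rina in UTC: 09:00-15:00, 15:30-16:00 (add 7h to convert from UTC-7).
Hamid in UTC: 08:00-10:15, 15:15-16:00, 17:00-18:00, 18:15-19:45 (add 6h to convert from UTC-6).
Tara in UTC: 08:45-10:15, 17:15-18:15 (add 2h to convert from UTC-2).
Luca in UTC: 09:30-13:45, 17:30-18:30 (add 2h to convert from UTC-2).
Pita ∩ Grace: 08:15-11:30, 12:30-13:00, 13:15-13:45.
Pita ∩ Grace ∩ Rina: 09:00-11:30, 12:30-13:00, 13:15-13:45.
Pita ∩ Grace ∩ Rina ∩ Hamid: 09:00-10:15.
Pita ∩ Grace ∩ Rina ∩ Hamid ∩ Tara: 09:00-10:15.
Pita ∩ Grace ∩ Rina ∩ Hamid ∩ Tara ∩ Luca: 09:30-10:15.
So the common availability across everyone is 09:30-10:15.
No common window is at least 60 minutes long.

none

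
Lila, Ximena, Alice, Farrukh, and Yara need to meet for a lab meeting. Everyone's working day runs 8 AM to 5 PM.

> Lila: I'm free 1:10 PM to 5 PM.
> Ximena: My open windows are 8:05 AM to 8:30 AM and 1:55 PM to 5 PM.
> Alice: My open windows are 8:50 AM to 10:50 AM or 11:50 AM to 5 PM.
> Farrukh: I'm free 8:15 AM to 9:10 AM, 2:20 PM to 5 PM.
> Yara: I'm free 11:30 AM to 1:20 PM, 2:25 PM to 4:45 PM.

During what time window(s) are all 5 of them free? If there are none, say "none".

14:25-16:45

Lila ∩ Ximena: 13:55-17:00.
Lila ∩ Ximena ∩ Alice: 13:55-17:00.
Lila ∩ Ximena ∩ Alice ∩ Farrukh: 14:20-17:00.
Lila ∩ Ximena ∩ Alice ∩ Farrukh ∩ Yara: 14:25-16:45.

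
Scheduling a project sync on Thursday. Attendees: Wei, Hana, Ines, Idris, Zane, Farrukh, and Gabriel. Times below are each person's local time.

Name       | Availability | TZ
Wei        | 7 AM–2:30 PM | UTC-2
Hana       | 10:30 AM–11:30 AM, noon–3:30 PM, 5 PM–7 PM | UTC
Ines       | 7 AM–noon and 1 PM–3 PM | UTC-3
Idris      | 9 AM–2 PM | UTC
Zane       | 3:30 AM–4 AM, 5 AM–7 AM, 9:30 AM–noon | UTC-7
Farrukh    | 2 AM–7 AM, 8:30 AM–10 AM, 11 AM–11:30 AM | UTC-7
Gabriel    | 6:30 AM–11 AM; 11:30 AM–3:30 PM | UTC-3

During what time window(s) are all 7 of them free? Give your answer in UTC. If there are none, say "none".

Wei in UTC: 09:00-16:30 (add 2h to convert from UTC-2).
Hana in UTC: 10:30-11:30, 12:00-15:30, 17:00-19:00.
Ines in UTC: 10:00-15:00, 16:00-18:00 (add 3h to convert from UTC-3).
Idris in UTC: 09:00-14:00.
Zane in UTC: 10:30-11:00, 12:00-14:00, 16:30-19:00 (add 7h to convert from UTC-7).
Farrukh in UTC: 09:00-14:00, 15:30-17:00, 18:00-18:30 (add 7h to convert from UTC-7).
Gabriel in UTC: 09:30-14:00, 14:30-18:30 (add 3h to convert from UTC-3).
Wei ∩ Hana: 10:30-11:30, 12:00-15:30.
Wei ∩ Hana ∩ Ines: 10:30-11:30, 12:00-15:00.
Wei ∩ Hana ∩ Ines ∩ Idris: 10:30-11:30, 12:00-14:00.
Wei ∩ Hana ∩ Ines ∩ Idris ∩ Zane: 10:30-11:00, 12:00-14:00.
Wei ∩ Hana ∩ Ines ∩ Idris ∩ Zane ∩ Farrukh: 10:30-11:00, 12:00-14:00.
Wei ∩ Hana ∩ Ines ∩ Idris ∩ Zane ∩ Farrukh ∩ Gabriel: 10:30-11:00, 12:00-14:00.
So the common availability across everyone is 10:30-11:00, 12:00-14:00.

10:30-11:00, 12:00-14:00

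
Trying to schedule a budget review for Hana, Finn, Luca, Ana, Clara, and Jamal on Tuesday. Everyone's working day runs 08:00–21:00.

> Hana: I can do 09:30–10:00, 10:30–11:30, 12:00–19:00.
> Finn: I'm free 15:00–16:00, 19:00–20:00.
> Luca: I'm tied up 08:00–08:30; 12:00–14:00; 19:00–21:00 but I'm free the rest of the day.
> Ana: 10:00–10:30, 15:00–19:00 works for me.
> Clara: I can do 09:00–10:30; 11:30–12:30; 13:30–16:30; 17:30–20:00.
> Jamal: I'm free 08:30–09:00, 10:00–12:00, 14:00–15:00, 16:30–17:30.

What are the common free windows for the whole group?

Hana free: 09:30-10:00, 10:30-11:30, 12:00-19:00.
Finn free: 15:00-16:00, 19:00-20:00.
Luca free: 08:30-12:00, 14:00-19:00 (invert busy blocks within the working day).
Ana free: 10:00-10:30, 15:00-19:00.
Clara free: 09:00-10:30, 11:30-12:30, 13:30-16:30, 17:30-20:00.
Jamal free: 08:30-09:00, 10:00-12:00, 14:00-15:00, 16:30-17:30.
Hana ∩ Finn: 15:00-16:00.
Hana ∩ Finn ∩ Luca: 15:00-16:00.
Hana ∩ Finn ∩ Luca ∩ Ana: 15:00-16:00.
Hana ∩ Finn ∩ Luca ∩ Ana ∩ Clara: 15:00-16:00.
Hana ∩ Finn ∩ Luca ∩ Ana ∩ Clara ∩ Jamal: ∅.
There is no time when everyone is free.

none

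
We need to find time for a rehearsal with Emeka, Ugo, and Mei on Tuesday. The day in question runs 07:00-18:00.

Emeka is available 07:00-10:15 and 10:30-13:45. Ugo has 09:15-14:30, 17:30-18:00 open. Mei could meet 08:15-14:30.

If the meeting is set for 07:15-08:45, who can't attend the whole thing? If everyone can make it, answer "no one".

Mei, Ugo

Emeka: free for 07:15-08:45. Ugo: not fully free for 07:15-08:45. Mei: not fully free for 07:15-08:45.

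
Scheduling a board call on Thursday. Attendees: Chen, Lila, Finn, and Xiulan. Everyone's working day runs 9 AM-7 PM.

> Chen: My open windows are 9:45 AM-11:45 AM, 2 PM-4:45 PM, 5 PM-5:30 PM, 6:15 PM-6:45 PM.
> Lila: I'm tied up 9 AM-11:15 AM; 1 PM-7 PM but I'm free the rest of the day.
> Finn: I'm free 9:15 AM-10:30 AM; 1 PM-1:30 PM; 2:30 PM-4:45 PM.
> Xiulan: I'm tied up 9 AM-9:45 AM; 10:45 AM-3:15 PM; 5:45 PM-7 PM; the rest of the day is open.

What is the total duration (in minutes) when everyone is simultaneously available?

0

Chen free: 09:45-11:45, 14:00-16:45, 17:00-17:30, 18:15-18:45.
Lila free: 11:15-13:00 (invert busy blocks within the working day).
Finn free: 09:15-10:30, 13:00-13:30, 14:30-16:45.
Xiulan free: 09:45-10:45, 15:15-17:45 (invert busy blocks within the working day).
Chen ∩ Lila: 11:15-11:45.
Chen ∩ Lila ∩ Finn: ∅.
Chen ∩ Lila ∩ Finn ∩ Xiulan: ∅.
There is no time when everyone is free.
There is no common window, so the total is 0 minutes.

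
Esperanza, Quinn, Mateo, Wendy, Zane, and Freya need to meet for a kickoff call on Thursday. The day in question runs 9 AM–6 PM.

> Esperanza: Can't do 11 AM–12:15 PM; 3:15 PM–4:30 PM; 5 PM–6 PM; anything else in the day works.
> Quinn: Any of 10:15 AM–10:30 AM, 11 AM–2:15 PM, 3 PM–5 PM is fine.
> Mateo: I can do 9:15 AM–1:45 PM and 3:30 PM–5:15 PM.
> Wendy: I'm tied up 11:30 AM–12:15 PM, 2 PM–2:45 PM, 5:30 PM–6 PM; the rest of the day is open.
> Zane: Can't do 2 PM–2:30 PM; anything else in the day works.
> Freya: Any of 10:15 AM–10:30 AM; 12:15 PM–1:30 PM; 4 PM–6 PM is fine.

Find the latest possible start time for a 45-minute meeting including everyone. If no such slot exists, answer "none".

12:45

Esperanza free: 09:00-11:00, 12:15-15:15, 16:30-17:00 (invert busy blocks within the working day).
Quinn free: 10:15-10:30, 11:00-14:15, 15:00-17:00.
Mateo free: 09:15-13:45, 15:30-17:15.
Wendy free: 09:00-11:30, 12:15-14:00, 14:45-17:30 (invert busy blocks within the working day).
Zane free: 09:00-14:00, 14:30-18:00 (invert busy blocks within the working day).
Freya free: 10:15-10:30, 12:15-13:30, 16:00-18:00.
Esperanza ∩ Quinn: 10:15-10:30, 12:15-14:15, 15:00-15:15, 16:30-17:00.
Esperanza ∩ Quinn ∩ Mateo: 10:15-10:30, 12:15-13:45, 16:30-17:00.
Esperanza ∩ Quinn ∩ Mateo ∩ Wendy: 10:15-10:30, 12:15-13:45, 16:30-17:00.
Esperanza ∩ Quinn ∩ Mateo ∩ Wendy ∩ Zane: 10:15-10:30, 12:15-13:45, 16:30-17:00.
Esperanza ∩ Quinn ∩ Mateo ∩ Wendy ∩ Zane ∩ Freya: 10:15-10:30, 12:15-13:30, 16:30-17:00.
The last common window of at least 45 minutes is 12:15-13:30; a 45-minute meeting can start as late as 12:45 and still end by 13:30.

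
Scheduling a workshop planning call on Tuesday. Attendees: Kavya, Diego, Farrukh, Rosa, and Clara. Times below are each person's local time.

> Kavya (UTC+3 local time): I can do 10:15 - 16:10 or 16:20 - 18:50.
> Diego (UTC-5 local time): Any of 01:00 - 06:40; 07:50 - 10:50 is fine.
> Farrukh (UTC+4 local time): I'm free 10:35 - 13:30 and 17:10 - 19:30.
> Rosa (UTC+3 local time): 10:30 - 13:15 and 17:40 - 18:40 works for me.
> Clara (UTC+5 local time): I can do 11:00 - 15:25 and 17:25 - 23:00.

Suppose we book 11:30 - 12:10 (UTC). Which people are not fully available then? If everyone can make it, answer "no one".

Clara, Diego, Farrukh, Rosa

Kavya in UTC: 07:15-13:10, 13:20-15:50 (subtract 3h to convert from UTC+3).
Diego in UTC: 06:00-11:40, 12:50-15:50 (add 5h to convert from UTC-5).
Farrukh in UTC: 06:35-09:30, 13:10-15:30 (subtract 4h to convert from UTC+4).
Rosa in UTC: 07:30-10:15, 14:40-15:40 (subtract 3h to convert from UTC+3).
Clara in UTC: 06:00-10:25, 12:25-18:00 (subtract 5h to convert from UTC+5).
Kavya: free for 11:30-12:10. Diego: not fully free for 11:30-12:10. Farrukh: not fully free for 11:30-12:10. Rosa: not fully free for 11:30-12:10. Clara: not fully free for 11:30-12:10.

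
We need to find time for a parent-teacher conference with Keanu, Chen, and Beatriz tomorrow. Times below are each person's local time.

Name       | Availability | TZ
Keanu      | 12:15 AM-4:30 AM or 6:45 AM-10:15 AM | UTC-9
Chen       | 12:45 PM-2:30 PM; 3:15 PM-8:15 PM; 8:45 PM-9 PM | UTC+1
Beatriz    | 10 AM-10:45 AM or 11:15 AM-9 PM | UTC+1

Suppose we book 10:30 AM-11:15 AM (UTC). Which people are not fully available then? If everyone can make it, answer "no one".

Chen

Keanu in UTC: 09:15-13:30, 15:45-19:15 (add 9h to convert from UTC-9).
Chen in UTC: 11:45-13:30, 14:15-19:15, 19:45-20:00 (subtract 1h to convert from UTC+1).
Beatriz in UTC: 09:00-09:45, 10:15-20:00 (subtract 1h to convert from UTC+1).
Keanu: free for 10:30-11:15. Chen: not fully free for 10:30-11:15. Beatriz: free for 10:30-11:15.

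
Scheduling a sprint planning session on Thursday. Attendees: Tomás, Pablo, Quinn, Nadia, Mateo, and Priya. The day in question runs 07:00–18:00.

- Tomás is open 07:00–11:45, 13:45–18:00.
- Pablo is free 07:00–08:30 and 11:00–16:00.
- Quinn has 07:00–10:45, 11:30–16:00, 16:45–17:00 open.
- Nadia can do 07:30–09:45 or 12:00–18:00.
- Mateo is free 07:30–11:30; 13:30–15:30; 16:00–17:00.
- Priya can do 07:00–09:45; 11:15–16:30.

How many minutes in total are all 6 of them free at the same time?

165

Tomás ∩ Pablo: 07:00-08:30, 11:00-11:45, 13:45-16:00.
Tomás ∩ Pablo ∩ Quinn: 07:00-08:30, 11:30-11:45, 13:45-16:00.
Tomás ∩ Pablo ∩ Quinn ∩ Nadia: 07:30-08:30, 13:45-16:00.
Tomás ∩ Pablo ∩ Quinn ∩ Nadia ∩ Mateo: 07:30-08:30, 13:45-15:30.
Tomás ∩ Pablo ∩ Quinn ∩ Nadia ∩ Mateo ∩ Priya: 07:30-08:30, 13:45-15:30.
Summing the common windows: 60 + 105 = 165 minutes.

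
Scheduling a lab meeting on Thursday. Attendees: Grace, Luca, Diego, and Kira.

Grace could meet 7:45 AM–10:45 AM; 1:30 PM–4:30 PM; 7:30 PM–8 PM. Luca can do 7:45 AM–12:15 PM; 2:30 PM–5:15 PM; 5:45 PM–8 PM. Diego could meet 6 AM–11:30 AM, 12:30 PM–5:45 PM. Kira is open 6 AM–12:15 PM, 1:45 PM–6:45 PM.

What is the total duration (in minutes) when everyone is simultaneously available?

Grace ∩ Luca: 07:45-10:45, 14:30-16:30, 19:30-20:00.
Grace ∩ Luca ∩ Diego: 07:45-10:45, 14:30-16:30.
Grace ∩ Luca ∩ Diego ∩ Kira: 07:45-10:45, 14:30-16:30.
Summing the common windows: 180 + 120 = 300 minutes.

300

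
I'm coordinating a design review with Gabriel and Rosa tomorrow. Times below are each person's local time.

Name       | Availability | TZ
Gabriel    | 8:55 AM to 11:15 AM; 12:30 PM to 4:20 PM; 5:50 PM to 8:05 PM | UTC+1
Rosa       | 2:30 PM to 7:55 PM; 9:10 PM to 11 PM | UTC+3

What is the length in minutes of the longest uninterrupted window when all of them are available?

Gabriel in UTC: 07:55-10:15, 11:30-15:20, 16:50-19:05 (subtract 1h to convert from UTC+1).
Rosa in UTC: 11:30-16:55, 18:10-20:00 (subtract 3h to convert from UTC+3).
Gabriel ∩ Rosa: 11:30-15:20, 16:50-16:55, 18:10-19:05.
The longest is 11:30-15:20 at 230 minutes.

230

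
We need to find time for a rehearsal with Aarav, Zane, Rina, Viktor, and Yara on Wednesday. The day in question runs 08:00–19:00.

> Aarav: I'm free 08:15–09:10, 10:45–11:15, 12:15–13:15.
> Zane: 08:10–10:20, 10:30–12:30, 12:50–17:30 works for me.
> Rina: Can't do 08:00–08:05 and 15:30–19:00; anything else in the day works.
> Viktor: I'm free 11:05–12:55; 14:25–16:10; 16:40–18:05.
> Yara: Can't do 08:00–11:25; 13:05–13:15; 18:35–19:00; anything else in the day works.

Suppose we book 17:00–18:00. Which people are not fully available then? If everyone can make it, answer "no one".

Aarav free: 08:15-09:10, 10:45-11:15, 12:15-13:15.
Zane free: 08:10-10:20, 10:30-12:30, 12:50-17:30.
Rina free: 08:05-15:30 (invert busy blocks within the working day).
Viktor free: 11:05-12:55, 14:25-16:10, 16:40-18:05.
Yara free: 11:25-13:05, 13:15-18:35 (invert busy blocks within the working day).
Aarav: not fully free for 17:00-18:00. Zane: not fully free for 17:00-18:00. Rina: not fully free for 17:00-18:00. Viktor: free for 17:00-18:00. Yara: free for 17:00-18:00.

Aarav, Rina, Zane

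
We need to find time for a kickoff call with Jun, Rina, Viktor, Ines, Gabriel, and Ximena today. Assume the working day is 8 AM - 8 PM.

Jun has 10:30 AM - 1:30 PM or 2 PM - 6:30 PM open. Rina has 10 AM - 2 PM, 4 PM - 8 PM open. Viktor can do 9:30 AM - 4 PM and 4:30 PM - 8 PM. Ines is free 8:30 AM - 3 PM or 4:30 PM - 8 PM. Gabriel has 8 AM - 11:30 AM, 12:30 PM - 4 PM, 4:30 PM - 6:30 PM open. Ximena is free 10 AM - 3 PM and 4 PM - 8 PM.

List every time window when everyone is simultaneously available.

10:30-11:30, 12:30-13:30, 16:30-18:30

Jun ∩ Rina: 10:30-13:30, 16:00-18:30.
Jun ∩ Rina ∩ Viktor: 10:30-13:30, 16:30-18:30.
Jun ∩ Rina ∩ Viktor ∩ Ines: 10:30-13:30, 16:30-18:30.
Jun ∩ Rina ∩ Viktor ∩ Ines ∩ Gabriel: 10:30-11:30, 12:30-13:30, 16:30-18:30.
Jun ∩ Rina ∩ Viktor ∩ Ines ∩ Gabriel ∩ Ximena: 10:30-11:30, 12:30-13:30, 16:30-18:30.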